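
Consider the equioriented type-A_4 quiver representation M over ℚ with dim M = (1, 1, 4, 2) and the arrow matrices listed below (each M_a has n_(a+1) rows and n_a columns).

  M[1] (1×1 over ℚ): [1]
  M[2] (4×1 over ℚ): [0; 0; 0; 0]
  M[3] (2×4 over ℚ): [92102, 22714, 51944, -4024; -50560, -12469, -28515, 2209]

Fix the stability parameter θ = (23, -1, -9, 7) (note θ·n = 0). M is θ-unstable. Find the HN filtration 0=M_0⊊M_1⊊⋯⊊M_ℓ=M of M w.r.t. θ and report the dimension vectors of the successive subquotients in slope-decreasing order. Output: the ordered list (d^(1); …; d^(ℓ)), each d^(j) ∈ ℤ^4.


Barcode: M ≅ I[1,2], I[3,3]^2, I[3,4]^2. HN layers by μ_θ (3 steps, strictly decreasing):
  μ^(1)=11; μ^(2)=7; μ^(3)=-9

((1, 1, 0, 0); (0, 0, 0, 2); (0, 0, 4, 0))


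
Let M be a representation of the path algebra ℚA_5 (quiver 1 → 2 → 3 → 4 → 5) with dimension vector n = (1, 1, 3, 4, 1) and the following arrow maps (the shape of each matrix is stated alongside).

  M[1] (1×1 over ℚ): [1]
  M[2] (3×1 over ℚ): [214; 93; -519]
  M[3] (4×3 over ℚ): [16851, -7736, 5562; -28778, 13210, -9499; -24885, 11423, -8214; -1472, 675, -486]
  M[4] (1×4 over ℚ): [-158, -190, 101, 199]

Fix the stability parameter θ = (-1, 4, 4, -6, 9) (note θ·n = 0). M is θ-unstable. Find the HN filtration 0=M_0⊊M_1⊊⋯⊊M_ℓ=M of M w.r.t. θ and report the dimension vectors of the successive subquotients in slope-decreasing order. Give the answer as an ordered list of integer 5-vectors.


Via rank(M_{q-1}∘⋯∘M_p): M ≅ I[1,4], I[3,4], I[3,5], I[4,4].
μ_θ-semistable layers: μ^(1)=9; μ^(2)=2/3; μ^(3)=-1; μ^(4)=-6

((0, 0, 0, 0, 1); (0, 1, 1, 1, 0); (1, 0, 2, 2, 0); (0, 0, 0, 1, 0))


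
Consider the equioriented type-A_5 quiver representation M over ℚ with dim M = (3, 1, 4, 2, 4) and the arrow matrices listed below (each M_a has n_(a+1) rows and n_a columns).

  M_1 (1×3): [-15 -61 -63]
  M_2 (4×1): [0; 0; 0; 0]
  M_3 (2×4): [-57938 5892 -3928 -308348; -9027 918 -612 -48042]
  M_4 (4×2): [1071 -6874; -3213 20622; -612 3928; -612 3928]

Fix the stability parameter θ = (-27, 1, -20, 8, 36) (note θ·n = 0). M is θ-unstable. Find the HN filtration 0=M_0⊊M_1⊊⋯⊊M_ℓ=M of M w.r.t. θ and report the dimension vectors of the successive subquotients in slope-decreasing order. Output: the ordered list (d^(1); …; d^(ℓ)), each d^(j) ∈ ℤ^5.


Barcode: M ≅ I[1,1]^2, I[1,2], I[3,3]^3, I[3,4], I[4,5], I[5,5]^3. HN layers by μ_θ (5 steps, strictly decreasing):
  μ^(1)=36; μ^(2)=8; μ^(3)=1; μ^(4)=-20; μ^(5)=-27

((0, 0, 0, 0, 4); (0, 0, 0, 2, 0); (0, 1, 0, 0, 0); (0, 0, 4, 0, 0); (3, 0, 0, 0, 0))


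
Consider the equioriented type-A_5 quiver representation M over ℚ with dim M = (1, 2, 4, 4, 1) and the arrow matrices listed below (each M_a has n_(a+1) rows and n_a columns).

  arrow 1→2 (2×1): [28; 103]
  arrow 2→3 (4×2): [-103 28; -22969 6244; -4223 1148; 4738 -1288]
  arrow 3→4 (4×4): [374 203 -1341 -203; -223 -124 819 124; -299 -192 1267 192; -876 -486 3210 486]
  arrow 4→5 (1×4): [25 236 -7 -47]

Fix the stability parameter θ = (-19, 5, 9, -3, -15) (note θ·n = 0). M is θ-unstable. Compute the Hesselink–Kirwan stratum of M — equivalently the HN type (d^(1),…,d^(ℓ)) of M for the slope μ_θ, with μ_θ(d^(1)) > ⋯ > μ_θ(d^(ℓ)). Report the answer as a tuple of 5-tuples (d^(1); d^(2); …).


Via rank(M_{q-1}∘⋯∘M_p): M ≅ I[1,2], I[2,3], I[3,3], I[3,4], I[3,5], I[4,4]^2.
μ_θ-semistable layers: μ^(1)=9; μ^(2)=5; μ^(3)=3; μ^(4)=-3; μ^(5)=-19

((0, 0, 2, 0, 0); (0, 2, 0, 0, 0); (0, 0, 1, 1, 0); (0, 0, 1, 3, 1); (1, 0, 0, 0, 0))


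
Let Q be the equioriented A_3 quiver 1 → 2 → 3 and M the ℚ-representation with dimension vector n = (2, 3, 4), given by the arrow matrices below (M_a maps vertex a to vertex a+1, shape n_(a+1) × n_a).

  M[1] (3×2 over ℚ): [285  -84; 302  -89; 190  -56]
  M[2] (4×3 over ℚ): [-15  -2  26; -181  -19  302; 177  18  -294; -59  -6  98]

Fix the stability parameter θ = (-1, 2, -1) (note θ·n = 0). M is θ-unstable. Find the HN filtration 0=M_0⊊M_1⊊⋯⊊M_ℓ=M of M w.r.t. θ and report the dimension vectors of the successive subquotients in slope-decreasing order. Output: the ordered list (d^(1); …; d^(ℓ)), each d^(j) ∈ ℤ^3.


Barcode: M ≅ I[1,3]^2, I[2,2], I[3,3]^2. HN layers by μ_θ (3 steps, strictly decreasing):
  μ^(1)=2; μ^(2)=1/2; μ^(3)=-1

((0, 1, 0); (0, 2, 2); (2, 0, 2))


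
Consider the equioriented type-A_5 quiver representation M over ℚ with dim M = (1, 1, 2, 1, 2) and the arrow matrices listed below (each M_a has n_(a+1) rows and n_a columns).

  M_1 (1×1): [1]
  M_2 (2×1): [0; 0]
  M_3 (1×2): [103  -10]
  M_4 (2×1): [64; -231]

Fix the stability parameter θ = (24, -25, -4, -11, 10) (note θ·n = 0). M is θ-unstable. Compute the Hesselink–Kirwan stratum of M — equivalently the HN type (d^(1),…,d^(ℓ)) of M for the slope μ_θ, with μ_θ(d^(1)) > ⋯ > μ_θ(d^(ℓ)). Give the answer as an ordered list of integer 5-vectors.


Interval decomposition of M: I[1,2], I[3,3], I[3,5], I[5,5].
HN type (ℓ=4): μ^(1)=10; μ^(2)=-1/2; μ^(3)=-4; μ^(4)=-15/2

((0, 0, 0, 0, 2); (1, 1, 0, 0, 0); (0, 0, 1, 0, 0); (0, 0, 1, 1, 0))


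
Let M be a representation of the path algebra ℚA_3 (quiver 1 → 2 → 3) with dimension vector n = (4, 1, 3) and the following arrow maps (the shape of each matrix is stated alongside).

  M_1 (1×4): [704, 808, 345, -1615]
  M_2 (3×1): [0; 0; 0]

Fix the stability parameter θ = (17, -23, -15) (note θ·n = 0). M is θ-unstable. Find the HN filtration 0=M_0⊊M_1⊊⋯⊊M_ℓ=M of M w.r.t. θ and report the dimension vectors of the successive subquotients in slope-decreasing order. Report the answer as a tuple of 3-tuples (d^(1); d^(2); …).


Interval decomposition of M: I[1,1]^3, I[1,2], I[3,3]^3.
HN type (ℓ=3): μ^(1)=17; μ^(2)=-3; μ^(3)=-15

((3, 0, 0); (1, 1, 0); (0, 0, 3))


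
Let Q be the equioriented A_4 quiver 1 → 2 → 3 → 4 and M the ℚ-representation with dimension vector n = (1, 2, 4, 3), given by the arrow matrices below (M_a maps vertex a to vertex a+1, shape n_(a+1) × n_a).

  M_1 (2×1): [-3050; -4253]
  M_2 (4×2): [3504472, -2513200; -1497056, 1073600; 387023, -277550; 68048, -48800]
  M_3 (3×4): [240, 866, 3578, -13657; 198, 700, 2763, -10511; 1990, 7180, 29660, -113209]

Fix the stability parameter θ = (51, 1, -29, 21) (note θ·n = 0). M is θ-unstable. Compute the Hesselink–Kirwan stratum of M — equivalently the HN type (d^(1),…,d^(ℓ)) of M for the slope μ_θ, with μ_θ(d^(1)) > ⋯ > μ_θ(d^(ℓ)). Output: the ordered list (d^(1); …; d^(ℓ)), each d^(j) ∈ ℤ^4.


Interval decomposition of M: I[1,2], I[2,4], I[3,3], I[3,4]^2.
HN type (ℓ=4): μ^(1)=26; μ^(2)=21; μ^(3)=-14; μ^(4)=-29

((1, 1, 0, 0); (0, 0, 0, 3); (0, 1, 1, 0); (0, 0, 3, 0))


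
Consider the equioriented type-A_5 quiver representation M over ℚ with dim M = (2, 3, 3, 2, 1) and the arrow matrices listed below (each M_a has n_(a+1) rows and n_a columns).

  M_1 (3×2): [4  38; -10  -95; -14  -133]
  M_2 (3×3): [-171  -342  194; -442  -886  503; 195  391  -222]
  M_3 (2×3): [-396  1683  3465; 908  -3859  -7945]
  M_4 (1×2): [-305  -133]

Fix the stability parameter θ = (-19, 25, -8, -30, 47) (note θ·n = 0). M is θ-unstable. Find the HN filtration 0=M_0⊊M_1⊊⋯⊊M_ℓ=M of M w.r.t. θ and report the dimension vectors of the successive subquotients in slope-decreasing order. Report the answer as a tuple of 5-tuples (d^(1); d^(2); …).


Barcode: M ≅ I[1,1], I[1,3], I[2,3], I[2,5], I[4,4]. HN layers by μ_θ (5 steps, strictly decreasing):
  μ^(1)=47; μ^(2)=17/2; μ^(3)=-13/3; μ^(4)=-19; μ^(5)=-30

((0, 0, 0, 0, 1); (0, 2, 2, 0, 0); (0, 1, 1, 1, 0); (2, 0, 0, 0, 0); (0, 0, 0, 1, 0))


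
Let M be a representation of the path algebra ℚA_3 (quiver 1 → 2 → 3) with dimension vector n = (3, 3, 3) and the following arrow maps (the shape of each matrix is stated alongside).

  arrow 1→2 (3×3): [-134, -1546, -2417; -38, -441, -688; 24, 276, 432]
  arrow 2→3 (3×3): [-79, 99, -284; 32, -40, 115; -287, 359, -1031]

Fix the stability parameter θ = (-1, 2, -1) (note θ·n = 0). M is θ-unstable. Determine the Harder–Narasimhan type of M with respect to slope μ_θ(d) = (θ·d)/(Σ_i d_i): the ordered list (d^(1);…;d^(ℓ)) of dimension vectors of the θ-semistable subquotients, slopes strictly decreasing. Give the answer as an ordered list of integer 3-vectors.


Via rank(M_{q-1}∘⋯∘M_p): M ≅ I[1,1], I[1,3]^2, I[2,3].
μ_θ-semistable layers: μ^(1)=1/2; μ^(2)=-1

((0, 3, 3); (3, 0, 0))


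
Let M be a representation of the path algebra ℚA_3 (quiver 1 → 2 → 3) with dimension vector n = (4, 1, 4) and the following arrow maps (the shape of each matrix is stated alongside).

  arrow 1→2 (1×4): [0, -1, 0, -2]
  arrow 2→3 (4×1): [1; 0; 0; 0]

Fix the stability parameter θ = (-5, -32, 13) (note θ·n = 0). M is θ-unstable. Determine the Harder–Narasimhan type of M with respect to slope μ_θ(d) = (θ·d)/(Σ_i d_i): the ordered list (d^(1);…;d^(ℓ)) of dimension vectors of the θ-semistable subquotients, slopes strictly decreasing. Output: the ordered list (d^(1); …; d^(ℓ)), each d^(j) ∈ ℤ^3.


Barcode: M ≅ I[1,1]^3, I[1,3], I[3,3]^3. HN layers by μ_θ (3 steps, strictly decreasing):
  μ^(1)=13; μ^(2)=-5; μ^(3)=-37/2

((0, 0, 4); (3, 0, 0); (1, 1, 0))


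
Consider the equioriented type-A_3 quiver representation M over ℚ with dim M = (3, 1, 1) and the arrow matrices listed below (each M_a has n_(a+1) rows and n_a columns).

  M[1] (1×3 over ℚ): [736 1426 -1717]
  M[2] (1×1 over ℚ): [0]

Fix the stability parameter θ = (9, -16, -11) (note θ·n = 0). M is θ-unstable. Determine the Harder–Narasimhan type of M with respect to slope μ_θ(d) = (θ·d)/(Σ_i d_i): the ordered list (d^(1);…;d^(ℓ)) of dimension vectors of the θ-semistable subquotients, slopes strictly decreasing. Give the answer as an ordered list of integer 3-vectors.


Interval decomposition of M: I[1,1]^2, I[1,2], I[3,3].
HN type (ℓ=3): μ^(1)=9; μ^(2)=-7/2; μ^(3)=-11

((2, 0, 0); (1, 1, 0); (0, 0, 1))


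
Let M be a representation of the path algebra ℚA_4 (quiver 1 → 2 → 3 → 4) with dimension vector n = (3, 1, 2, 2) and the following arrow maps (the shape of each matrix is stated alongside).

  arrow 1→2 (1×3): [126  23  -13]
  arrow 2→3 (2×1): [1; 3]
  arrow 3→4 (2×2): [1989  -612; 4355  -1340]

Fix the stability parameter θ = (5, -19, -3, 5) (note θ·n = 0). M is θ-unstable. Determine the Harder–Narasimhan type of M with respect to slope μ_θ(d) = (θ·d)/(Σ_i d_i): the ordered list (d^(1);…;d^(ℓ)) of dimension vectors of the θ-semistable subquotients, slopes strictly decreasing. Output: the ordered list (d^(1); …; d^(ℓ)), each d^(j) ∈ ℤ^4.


Interval decomposition of M: I[1,1]^2, I[1,4], I[3,3], I[4,4].
HN type (ℓ=3): μ^(1)=5; μ^(2)=-3; μ^(3)=-7

((2, 0, 0, 2); (0, 0, 2, 0); (1, 1, 0, 0))


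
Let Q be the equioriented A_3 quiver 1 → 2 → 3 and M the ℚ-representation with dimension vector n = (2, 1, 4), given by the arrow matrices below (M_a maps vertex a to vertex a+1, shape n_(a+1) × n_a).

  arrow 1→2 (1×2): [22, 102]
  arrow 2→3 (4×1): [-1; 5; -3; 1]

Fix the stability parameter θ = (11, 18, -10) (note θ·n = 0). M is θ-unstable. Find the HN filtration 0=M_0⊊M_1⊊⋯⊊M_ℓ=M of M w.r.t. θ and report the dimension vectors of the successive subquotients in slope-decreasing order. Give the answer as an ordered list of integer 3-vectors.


Via rank(M_{q-1}∘⋯∘M_p): M ≅ I[1,1], I[1,3], I[3,3]^3.
μ_θ-semistable layers: μ^(1)=11; μ^(2)=19/3; μ^(3)=-10

((1, 0, 0); (1, 1, 1); (0, 0, 3))


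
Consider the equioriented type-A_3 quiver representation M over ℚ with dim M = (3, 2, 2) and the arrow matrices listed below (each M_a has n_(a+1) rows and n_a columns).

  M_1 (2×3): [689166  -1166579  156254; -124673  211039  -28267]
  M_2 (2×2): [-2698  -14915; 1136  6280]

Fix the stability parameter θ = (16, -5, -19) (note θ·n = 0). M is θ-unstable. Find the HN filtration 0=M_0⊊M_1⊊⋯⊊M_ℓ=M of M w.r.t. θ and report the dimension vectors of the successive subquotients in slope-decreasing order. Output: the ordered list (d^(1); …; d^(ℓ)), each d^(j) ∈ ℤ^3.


Via rank(M_{q-1}∘⋯∘M_p): M ≅ I[1,1], I[1,2], I[1,3], I[3,3].
μ_θ-semistable layers: μ^(1)=16; μ^(2)=11/2; μ^(3)=-8/3; μ^(4)=-19

((1, 0, 0); (1, 1, 0); (1, 1, 1); (0, 0, 1))


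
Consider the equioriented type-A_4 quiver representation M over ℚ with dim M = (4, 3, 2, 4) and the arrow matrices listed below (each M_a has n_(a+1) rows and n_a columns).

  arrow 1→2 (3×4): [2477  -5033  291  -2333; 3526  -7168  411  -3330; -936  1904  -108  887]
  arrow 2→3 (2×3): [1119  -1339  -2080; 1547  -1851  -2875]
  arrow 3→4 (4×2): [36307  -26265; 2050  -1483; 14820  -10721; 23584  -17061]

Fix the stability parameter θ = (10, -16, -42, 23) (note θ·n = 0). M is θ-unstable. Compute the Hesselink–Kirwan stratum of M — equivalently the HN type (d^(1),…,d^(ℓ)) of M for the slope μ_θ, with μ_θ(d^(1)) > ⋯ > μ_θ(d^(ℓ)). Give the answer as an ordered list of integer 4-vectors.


Barcode: M ≅ I[1,1], I[1,2], I[1,4]^2, I[4,4]^2. HN layers by μ_θ (4 steps, strictly decreasing):
  μ^(1)=23; μ^(2)=10; μ^(3)=-3; μ^(4)=-16

((0, 0, 0, 4); (1, 0, 0, 0); (1, 1, 0, 0); (2, 2, 2, 0))


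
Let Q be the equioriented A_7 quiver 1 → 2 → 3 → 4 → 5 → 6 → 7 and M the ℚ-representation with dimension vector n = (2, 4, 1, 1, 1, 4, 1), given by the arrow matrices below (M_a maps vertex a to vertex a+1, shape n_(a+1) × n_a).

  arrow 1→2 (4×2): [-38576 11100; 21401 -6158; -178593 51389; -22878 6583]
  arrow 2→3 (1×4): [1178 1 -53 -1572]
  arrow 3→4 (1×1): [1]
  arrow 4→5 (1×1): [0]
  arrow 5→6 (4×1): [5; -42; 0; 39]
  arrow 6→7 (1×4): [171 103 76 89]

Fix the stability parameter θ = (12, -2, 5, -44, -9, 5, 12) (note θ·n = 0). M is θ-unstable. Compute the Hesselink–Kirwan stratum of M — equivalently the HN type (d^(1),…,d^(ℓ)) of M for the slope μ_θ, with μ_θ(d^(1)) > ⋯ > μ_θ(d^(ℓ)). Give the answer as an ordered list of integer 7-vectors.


Barcode: M ≅ I[1,2], I[1,4], I[2,2]^2, I[5,6], I[6,6]^2, I[6,7]. HN layers by μ_θ (5 steps, strictly decreasing):
  μ^(1)=12; μ^(2)=5; μ^(3)=-2; μ^(4)=-29/4; μ^(5)=-9

((0, 0, 0, 0, 0, 0, 1); (1, 1, 0, 0, 0, 4, 0); (0, 2, 0, 0, 0, 0, 0); (1, 1, 1, 1, 0, 0, 0); (0, 0, 0, 0, 1, 0, 0))


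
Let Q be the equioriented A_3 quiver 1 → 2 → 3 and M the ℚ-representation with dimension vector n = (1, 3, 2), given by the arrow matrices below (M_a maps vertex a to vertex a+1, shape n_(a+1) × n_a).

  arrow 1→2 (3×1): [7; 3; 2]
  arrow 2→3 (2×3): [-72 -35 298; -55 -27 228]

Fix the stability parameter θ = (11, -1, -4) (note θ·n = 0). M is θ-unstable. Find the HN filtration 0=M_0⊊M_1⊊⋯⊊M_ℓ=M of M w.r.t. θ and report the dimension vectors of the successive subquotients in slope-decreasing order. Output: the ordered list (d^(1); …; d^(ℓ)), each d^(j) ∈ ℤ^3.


Barcode: M ≅ I[1,3], I[2,2], I[2,3]. HN layers by μ_θ (3 steps, strictly decreasing):
  μ^(1)=2; μ^(2)=-1; μ^(3)=-5/2

((1, 1, 1); (0, 1, 0); (0, 1, 1))


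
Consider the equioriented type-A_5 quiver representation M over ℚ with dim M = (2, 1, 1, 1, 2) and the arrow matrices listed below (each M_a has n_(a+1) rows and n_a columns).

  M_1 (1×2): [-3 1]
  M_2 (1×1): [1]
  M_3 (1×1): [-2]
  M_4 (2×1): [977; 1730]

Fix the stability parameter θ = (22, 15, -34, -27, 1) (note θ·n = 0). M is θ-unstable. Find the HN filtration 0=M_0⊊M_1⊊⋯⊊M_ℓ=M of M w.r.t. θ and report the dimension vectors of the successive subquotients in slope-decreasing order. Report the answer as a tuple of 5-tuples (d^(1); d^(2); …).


Barcode: M ≅ I[1,1], I[1,5], I[5,5]. HN layers by μ_θ (3 steps, strictly decreasing):
  μ^(1)=22; μ^(2)=1; μ^(3)=-6

((1, 0, 0, 0, 0); (0, 0, 0, 0, 2); (1, 1, 1, 1, 0))


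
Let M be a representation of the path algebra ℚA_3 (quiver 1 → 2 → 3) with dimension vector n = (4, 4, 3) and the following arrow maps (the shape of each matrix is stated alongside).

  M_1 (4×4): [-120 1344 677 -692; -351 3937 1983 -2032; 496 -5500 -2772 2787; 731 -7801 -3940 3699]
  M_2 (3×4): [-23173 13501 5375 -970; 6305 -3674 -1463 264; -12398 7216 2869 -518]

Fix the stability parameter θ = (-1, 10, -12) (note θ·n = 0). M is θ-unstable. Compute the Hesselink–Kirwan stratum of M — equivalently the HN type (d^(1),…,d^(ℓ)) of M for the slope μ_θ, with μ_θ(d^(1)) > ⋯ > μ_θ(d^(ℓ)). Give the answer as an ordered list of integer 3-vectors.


Interval decomposition of M: I[1,1], I[1,3]^3, I[2,2].
HN type (ℓ=2): μ^(1)=10; μ^(2)=-1

((0, 1, 0); (4, 3, 3))


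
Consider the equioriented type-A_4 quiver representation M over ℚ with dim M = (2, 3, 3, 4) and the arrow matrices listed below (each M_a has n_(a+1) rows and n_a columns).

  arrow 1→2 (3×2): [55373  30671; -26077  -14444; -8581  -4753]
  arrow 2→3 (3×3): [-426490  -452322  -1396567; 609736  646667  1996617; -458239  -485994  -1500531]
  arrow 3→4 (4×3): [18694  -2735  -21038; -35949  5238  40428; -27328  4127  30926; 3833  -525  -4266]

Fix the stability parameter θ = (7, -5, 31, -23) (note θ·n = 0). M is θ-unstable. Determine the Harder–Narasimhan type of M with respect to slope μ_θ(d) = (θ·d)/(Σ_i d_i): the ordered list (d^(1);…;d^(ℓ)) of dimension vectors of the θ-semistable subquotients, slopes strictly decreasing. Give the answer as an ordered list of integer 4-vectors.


Barcode: M ≅ I[1,4]^2, I[2,3], I[4,4]^2. HN layers by μ_θ (5 steps, strictly decreasing):
  μ^(1)=31; μ^(2)=4; μ^(3)=1; μ^(4)=-5; μ^(5)=-23

((0, 0, 1, 0); (0, 0, 2, 2); (2, 2, 0, 0); (0, 1, 0, 0); (0, 0, 0, 2))


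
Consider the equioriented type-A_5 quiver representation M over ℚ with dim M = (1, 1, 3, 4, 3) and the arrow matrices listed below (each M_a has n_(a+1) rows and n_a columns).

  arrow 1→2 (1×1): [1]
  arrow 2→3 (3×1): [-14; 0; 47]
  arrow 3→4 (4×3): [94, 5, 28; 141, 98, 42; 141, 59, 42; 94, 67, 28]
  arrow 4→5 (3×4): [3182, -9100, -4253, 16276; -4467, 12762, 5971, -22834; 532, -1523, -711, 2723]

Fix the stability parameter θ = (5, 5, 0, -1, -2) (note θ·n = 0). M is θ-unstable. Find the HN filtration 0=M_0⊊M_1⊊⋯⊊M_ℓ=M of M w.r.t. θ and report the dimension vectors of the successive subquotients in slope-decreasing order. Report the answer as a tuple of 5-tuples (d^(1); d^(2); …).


Via rank(M_{q-1}∘⋯∘M_p): M ≅ I[1,3], I[3,5]^2, I[4,4], I[4,5].
μ_θ-semistable layers: μ^(1)=10/3; μ^(2)=-1; μ^(3)=-3/2

((1, 1, 1, 0, 0); (0, 0, 2, 3, 2); (0, 0, 0, 1, 1))


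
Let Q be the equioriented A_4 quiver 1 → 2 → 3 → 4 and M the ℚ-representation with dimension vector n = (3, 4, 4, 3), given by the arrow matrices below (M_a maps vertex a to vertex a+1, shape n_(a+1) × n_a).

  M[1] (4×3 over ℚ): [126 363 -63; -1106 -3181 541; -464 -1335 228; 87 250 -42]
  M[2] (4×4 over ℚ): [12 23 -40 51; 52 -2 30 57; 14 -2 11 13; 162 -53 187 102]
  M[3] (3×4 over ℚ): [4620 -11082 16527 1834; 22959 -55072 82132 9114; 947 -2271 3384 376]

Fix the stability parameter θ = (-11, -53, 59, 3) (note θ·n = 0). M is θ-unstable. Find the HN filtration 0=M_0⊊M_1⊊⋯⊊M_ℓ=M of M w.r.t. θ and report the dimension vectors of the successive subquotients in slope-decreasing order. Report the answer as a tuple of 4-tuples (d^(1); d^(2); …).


Via rank(M_{q-1}∘⋯∘M_p): M ≅ I[1,4]^3, I[2,2], I[3,3].
μ_θ-semistable layers: μ^(1)=59; μ^(2)=31; μ^(3)=-32; μ^(4)=-53

((0, 0, 1, 0); (0, 0, 3, 3); (3, 3, 0, 0); (0, 1, 0, 0))


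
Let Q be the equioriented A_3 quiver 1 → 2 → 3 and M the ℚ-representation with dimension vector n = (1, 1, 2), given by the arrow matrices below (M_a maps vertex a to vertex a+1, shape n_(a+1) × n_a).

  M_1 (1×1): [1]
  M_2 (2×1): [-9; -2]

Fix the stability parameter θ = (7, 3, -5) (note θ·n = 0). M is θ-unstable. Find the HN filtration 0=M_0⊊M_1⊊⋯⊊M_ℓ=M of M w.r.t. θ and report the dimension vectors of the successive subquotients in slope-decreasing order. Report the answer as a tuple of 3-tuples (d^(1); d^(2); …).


Barcode: M ≅ I[1,3], I[3,3]. HN layers by μ_θ (2 steps, strictly decreasing):
  μ^(1)=5/3; μ^(2)=-5

((1, 1, 1); (0, 0, 1))


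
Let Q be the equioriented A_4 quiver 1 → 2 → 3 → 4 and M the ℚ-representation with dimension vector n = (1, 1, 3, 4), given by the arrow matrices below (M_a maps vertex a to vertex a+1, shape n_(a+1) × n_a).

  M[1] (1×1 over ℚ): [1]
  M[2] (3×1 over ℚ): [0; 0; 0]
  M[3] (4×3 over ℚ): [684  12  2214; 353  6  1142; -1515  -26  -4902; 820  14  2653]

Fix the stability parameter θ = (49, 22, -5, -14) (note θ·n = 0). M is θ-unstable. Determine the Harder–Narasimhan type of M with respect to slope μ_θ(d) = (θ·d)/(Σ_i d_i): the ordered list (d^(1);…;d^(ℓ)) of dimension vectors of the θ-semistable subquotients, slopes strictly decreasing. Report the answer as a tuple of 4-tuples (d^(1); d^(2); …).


Interval decomposition of M: I[1,2], I[3,3], I[3,4]^2, I[4,4]^2.
HN type (ℓ=4): μ^(1)=71/2; μ^(2)=-5; μ^(3)=-19/2; μ^(4)=-14

((1, 1, 0, 0); (0, 0, 1, 0); (0, 0, 2, 2); (0, 0, 0, 2))


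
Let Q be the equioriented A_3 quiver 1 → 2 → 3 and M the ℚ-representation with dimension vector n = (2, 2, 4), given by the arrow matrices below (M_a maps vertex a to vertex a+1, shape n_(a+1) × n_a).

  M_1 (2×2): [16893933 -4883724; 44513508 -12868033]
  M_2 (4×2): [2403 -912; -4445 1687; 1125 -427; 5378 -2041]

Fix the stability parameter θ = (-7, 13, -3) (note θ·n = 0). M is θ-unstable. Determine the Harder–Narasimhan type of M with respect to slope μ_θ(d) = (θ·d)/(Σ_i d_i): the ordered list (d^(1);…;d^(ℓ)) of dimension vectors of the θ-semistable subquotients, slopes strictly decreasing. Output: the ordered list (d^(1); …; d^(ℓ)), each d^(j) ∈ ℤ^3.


Via rank(M_{q-1}∘⋯∘M_p): M ≅ I[1,3]^2, I[3,3]^2.
μ_θ-semistable layers: μ^(1)=5; μ^(2)=-3; μ^(3)=-7

((0, 2, 2); (0, 0, 2); (2, 0, 0))


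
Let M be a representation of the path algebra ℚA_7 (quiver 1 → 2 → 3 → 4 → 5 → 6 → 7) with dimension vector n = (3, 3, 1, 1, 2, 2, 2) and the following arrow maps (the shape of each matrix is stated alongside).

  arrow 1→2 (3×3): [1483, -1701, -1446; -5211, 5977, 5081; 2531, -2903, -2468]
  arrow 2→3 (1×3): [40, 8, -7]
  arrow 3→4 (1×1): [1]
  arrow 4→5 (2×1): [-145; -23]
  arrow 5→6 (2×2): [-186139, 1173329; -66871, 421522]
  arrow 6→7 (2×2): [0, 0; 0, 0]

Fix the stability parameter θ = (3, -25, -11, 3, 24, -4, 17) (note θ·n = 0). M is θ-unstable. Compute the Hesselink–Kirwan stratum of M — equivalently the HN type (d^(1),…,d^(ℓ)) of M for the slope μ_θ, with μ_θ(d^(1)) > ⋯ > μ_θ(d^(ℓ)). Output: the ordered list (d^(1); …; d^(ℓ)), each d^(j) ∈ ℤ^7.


Interval decomposition of M: I[1,2]^2, I[1,6], I[5,6], I[7,7]^2.
HN type (ℓ=4): μ^(1)=17; μ^(2)=10; μ^(3)=3; μ^(4)=-11

((0, 0, 0, 0, 0, 0, 2); (0, 0, 0, 0, 2, 2, 0); (0, 0, 0, 1, 0, 0, 0); (3, 3, 1, 0, 0, 0, 0))


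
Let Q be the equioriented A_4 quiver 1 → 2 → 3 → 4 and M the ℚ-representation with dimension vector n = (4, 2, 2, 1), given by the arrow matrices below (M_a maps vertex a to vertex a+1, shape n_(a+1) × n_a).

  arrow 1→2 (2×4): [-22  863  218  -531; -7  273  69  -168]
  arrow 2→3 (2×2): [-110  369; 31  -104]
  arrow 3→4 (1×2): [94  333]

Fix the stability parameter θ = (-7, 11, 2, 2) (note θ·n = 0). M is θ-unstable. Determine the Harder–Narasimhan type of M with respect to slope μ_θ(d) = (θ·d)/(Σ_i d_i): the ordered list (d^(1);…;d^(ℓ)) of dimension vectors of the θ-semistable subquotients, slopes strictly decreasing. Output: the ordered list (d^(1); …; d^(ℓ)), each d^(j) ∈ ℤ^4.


Via rank(M_{q-1}∘⋯∘M_p): M ≅ I[1,1]^2, I[1,3], I[1,4].
μ_θ-semistable layers: μ^(1)=13/2; μ^(2)=5; μ^(3)=-7

((0, 1, 1, 0); (0, 1, 1, 1); (4, 0, 0, 0))


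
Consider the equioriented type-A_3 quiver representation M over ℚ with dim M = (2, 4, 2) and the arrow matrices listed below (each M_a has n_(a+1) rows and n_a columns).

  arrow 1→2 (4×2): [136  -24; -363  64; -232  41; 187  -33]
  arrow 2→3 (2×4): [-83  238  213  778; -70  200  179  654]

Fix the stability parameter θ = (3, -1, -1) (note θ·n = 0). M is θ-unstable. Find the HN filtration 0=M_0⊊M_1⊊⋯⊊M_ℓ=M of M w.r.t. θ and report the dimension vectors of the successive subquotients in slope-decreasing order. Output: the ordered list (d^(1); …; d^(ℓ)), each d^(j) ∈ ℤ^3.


Via rank(M_{q-1}∘⋯∘M_p): M ≅ I[1,3]^2, I[2,2]^2.
μ_θ-semistable layers: μ^(1)=1/3; μ^(2)=-1

((2, 2, 2); (0, 2, 0))


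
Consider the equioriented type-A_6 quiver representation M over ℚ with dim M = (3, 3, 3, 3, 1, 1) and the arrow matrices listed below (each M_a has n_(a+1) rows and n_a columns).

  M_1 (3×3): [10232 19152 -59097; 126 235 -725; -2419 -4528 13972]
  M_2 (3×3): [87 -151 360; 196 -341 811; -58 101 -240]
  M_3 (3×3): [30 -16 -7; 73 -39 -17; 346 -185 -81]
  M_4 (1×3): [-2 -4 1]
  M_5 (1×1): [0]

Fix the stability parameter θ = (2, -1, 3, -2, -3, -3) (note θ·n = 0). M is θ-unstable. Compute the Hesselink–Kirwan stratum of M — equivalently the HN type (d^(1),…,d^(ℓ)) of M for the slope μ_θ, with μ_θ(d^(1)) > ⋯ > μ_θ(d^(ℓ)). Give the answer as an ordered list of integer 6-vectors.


Barcode: M ≅ I[1,4]^2, I[1,5], I[6,6]. HN layers by μ_θ (3 steps, strictly decreasing):
  μ^(1)=1/2; μ^(2)=-1/5; μ^(3)=-3

((2, 2, 2, 2, 0, 0); (1, 1, 1, 1, 1, 0); (0, 0, 0, 0, 0, 1))


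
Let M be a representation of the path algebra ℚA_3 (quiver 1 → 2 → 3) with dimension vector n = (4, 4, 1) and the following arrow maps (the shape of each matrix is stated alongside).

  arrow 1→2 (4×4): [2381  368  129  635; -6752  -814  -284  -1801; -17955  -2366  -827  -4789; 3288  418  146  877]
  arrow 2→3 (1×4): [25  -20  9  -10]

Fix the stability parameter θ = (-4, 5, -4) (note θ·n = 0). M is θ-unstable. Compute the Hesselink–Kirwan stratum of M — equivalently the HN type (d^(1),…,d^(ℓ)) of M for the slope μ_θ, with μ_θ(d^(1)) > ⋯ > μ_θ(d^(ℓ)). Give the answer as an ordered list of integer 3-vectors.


Interval decomposition of M: I[1,2]^3, I[1,3].
HN type (ℓ=3): μ^(1)=5; μ^(2)=1/2; μ^(3)=-4

((0, 3, 0); (0, 1, 1); (4, 0, 0))


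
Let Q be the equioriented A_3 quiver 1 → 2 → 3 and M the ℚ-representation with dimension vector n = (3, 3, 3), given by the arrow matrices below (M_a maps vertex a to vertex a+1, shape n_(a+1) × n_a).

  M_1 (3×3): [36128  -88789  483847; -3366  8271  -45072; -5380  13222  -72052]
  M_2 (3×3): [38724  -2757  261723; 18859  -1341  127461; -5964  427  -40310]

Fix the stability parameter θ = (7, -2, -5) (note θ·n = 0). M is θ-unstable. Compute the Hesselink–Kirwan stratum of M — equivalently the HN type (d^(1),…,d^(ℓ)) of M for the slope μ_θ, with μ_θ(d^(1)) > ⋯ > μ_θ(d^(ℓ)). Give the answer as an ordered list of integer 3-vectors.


Interval decomposition of M: I[1,1], I[1,3]^2, I[2,3].
HN type (ℓ=3): μ^(1)=7; μ^(2)=0; μ^(3)=-7/2

((1, 0, 0); (2, 2, 2); (0, 1, 1))


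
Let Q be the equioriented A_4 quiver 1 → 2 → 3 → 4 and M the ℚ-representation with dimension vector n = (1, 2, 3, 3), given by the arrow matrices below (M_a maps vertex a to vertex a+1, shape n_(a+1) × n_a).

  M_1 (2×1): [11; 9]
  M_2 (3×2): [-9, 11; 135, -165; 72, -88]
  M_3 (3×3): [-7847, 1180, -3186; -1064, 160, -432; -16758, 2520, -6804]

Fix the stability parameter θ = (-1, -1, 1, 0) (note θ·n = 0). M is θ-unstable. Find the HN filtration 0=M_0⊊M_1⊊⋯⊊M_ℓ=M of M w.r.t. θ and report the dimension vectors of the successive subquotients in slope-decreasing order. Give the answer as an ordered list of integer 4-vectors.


Barcode: M ≅ I[1,2], I[2,4], I[3,3]^2, I[4,4]^2. HN layers by μ_θ (4 steps, strictly decreasing):
  μ^(1)=1; μ^(2)=1/2; μ^(3)=0; μ^(4)=-1

((0, 0, 2, 0); (0, 0, 1, 1); (0, 0, 0, 2); (1, 2, 0, 0))


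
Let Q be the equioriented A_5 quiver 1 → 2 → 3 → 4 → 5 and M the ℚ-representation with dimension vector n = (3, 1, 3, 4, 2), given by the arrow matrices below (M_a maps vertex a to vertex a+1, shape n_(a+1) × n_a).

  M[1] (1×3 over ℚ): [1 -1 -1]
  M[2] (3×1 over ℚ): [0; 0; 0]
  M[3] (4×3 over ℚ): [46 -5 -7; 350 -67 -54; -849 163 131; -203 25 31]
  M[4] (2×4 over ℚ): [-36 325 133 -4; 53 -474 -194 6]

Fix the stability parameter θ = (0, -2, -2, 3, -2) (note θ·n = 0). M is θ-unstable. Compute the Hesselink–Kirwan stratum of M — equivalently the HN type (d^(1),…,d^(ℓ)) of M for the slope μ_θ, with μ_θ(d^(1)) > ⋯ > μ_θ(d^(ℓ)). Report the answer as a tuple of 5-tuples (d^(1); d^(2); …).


Barcode: M ≅ I[1,1]^2, I[1,2], I[3,4], I[3,5]^2, I[4,4]. HN layers by μ_θ (5 steps, strictly decreasing):
  μ^(1)=3; μ^(2)=1/2; μ^(3)=0; μ^(4)=-1; μ^(5)=-2

((0, 0, 0, 2, 0); (0, 0, 0, 2, 2); (2, 0, 0, 0, 0); (1, 1, 0, 0, 0); (0, 0, 3, 0, 0))


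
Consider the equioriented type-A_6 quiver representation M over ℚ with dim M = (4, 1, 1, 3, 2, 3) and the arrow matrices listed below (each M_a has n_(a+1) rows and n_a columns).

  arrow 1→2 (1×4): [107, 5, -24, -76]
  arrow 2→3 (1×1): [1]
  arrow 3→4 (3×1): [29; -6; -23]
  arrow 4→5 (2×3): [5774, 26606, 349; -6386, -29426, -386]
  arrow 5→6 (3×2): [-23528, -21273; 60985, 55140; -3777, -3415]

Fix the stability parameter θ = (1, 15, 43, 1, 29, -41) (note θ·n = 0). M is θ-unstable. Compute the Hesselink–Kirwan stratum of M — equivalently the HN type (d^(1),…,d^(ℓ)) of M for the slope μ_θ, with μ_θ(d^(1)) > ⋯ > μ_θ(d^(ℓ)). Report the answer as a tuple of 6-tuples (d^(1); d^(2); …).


Barcode: M ≅ I[1,1]^3, I[1,6], I[4,4], I[4,6], I[6,6]. HN layers by μ_θ (4 steps, strictly decreasing):
  μ^(1)=47/5; μ^(2)=1; μ^(3)=-11/3; μ^(4)=-41

((0, 1, 1, 1, 1, 1); (4, 0, 0, 1, 0, 0); (0, 0, 0, 1, 1, 1); (0, 0, 0, 0, 0, 1))


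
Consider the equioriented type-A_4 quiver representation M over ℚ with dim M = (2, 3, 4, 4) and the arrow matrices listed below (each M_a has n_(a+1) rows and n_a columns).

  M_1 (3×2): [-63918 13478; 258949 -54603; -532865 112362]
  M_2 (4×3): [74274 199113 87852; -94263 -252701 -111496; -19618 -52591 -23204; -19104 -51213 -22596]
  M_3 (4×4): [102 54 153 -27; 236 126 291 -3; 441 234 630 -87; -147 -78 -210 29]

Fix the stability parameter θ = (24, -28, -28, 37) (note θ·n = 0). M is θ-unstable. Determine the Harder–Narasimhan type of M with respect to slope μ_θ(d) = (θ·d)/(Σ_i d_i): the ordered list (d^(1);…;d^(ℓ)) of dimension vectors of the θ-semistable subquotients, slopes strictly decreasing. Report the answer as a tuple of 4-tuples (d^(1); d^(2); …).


Barcode: M ≅ I[1,2], I[1,3], I[2,3], I[3,4]^2, I[4,4]^2. HN layers by μ_θ (4 steps, strictly decreasing):
  μ^(1)=37; μ^(2)=-2; μ^(3)=-32/3; μ^(4)=-28

((0, 0, 0, 4); (1, 1, 0, 0); (1, 1, 1, 0); (0, 1, 3, 0))


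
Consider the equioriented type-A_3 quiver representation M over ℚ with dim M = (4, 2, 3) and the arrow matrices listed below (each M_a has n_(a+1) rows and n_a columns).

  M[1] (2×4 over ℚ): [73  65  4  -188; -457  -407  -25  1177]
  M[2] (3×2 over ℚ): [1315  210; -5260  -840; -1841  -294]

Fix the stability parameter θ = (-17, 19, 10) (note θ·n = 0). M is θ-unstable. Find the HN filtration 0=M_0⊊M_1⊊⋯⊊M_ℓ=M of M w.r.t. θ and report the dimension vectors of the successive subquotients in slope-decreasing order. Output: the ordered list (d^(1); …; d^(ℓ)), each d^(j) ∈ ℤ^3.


Via rank(M_{q-1}∘⋯∘M_p): M ≅ I[1,1]^2, I[1,2], I[1,3], I[3,3]^2.
μ_θ-semistable layers: μ^(1)=19; μ^(2)=29/2; μ^(3)=10; μ^(4)=-17

((0, 1, 0); (0, 1, 1); (0, 0, 2); (4, 0, 0))


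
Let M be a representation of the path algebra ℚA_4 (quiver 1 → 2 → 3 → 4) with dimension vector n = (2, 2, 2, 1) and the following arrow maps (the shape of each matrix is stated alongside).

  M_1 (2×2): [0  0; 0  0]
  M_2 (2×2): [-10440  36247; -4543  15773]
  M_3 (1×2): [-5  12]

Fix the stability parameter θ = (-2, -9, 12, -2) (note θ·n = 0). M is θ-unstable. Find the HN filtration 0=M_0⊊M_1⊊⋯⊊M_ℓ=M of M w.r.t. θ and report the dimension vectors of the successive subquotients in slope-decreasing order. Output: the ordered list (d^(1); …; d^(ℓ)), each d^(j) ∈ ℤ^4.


Interval decomposition of M: I[1,1]^2, I[2,3], I[2,4].
HN type (ℓ=4): μ^(1)=12; μ^(2)=5; μ^(3)=-2; μ^(4)=-9

((0, 0, 1, 0); (0, 0, 1, 1); (2, 0, 0, 0); (0, 2, 0, 0))


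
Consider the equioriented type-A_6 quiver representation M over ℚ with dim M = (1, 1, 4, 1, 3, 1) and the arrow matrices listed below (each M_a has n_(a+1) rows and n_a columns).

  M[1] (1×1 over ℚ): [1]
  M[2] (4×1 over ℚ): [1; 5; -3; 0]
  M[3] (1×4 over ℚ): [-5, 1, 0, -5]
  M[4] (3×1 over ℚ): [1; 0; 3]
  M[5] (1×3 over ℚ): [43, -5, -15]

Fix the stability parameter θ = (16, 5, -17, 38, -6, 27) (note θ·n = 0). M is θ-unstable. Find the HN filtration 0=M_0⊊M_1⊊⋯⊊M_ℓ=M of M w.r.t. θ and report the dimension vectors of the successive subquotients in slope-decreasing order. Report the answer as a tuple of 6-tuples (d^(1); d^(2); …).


Barcode: M ≅ I[1,3], I[3,3]^2, I[3,6], I[5,5]^2. HN layers by μ_θ (5 steps, strictly decreasing):
  μ^(1)=27; μ^(2)=16; μ^(3)=4/3; μ^(4)=-6; μ^(5)=-17

((0, 0, 0, 0, 0, 1); (0, 0, 0, 1, 1, 0); (1, 1, 1, 0, 0, 0); (0, 0, 0, 0, 2, 0); (0, 0, 3, 0, 0, 0))


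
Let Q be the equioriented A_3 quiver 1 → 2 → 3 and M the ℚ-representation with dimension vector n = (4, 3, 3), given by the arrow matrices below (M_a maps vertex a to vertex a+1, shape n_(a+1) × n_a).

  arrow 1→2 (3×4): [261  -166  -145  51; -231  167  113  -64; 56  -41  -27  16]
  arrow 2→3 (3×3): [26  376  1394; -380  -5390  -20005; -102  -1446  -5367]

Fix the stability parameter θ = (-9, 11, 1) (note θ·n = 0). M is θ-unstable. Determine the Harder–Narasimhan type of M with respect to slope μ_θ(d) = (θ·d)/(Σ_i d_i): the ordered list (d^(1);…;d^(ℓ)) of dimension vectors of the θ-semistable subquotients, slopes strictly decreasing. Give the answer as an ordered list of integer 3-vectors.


Via rank(M_{q-1}∘⋯∘M_p): M ≅ I[1,1], I[1,2], I[1,3]^2, I[3,3].
μ_θ-semistable layers: μ^(1)=11; μ^(2)=6; μ^(3)=1; μ^(4)=-9

((0, 1, 0); (0, 2, 2); (0, 0, 1); (4, 0, 0))


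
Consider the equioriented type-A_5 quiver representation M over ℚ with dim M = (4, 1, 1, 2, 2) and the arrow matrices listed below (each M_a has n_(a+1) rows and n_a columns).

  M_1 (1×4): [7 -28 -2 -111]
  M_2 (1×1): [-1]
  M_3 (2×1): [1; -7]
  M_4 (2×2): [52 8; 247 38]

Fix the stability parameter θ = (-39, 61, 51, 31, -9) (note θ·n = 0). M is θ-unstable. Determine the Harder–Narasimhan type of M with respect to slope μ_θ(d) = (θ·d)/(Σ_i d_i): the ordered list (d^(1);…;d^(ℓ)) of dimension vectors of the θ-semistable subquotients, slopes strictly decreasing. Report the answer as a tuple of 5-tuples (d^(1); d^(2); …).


Via rank(M_{q-1}∘⋯∘M_p): M ≅ I[1,1]^3, I[1,5], I[4,4], I[5,5].
μ_θ-semistable layers: μ^(1)=67/2; μ^(2)=31; μ^(3)=-9; μ^(4)=-39

((0, 1, 1, 1, 1); (0, 0, 0, 1, 0); (0, 0, 0, 0, 1); (4, 0, 0, 0, 0))


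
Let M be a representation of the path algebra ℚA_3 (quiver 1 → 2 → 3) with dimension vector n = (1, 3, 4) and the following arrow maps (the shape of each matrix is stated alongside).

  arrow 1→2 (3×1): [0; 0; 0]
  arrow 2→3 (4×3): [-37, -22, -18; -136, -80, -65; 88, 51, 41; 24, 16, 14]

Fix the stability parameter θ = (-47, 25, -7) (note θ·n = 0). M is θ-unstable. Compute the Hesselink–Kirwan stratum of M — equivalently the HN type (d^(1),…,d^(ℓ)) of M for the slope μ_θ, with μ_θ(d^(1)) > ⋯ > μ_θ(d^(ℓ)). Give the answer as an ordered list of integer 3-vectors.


Interval decomposition of M: I[1,1], I[2,3]^3, I[3,3].
HN type (ℓ=3): μ^(1)=9; μ^(2)=-7; μ^(3)=-47

((0, 3, 3); (0, 0, 1); (1, 0, 0))


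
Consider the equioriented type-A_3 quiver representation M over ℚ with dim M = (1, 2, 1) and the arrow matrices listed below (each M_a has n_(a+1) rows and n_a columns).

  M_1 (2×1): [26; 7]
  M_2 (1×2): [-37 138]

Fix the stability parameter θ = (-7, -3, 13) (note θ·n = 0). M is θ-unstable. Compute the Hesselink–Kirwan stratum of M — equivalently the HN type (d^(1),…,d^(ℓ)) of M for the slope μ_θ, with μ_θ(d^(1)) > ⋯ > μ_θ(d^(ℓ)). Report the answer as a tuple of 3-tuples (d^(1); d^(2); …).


Interval decomposition of M: I[1,3], I[2,2].
HN type (ℓ=3): μ^(1)=13; μ^(2)=-3; μ^(3)=-7

((0, 0, 1); (0, 2, 0); (1, 0, 0))


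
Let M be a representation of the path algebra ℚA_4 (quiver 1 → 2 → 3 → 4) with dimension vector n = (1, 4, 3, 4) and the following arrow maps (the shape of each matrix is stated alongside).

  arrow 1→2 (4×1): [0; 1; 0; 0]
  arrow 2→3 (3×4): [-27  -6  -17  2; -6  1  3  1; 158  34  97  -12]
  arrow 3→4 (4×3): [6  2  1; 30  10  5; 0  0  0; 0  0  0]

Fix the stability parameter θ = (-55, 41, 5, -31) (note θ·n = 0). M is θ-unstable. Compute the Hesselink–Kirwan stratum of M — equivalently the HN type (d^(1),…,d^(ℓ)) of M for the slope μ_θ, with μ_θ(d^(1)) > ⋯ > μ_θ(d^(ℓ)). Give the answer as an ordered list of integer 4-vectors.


Barcode: M ≅ I[1,3], I[2,2], I[2,3], I[2,4], I[4,4]^3. HN layers by μ_θ (5 steps, strictly decreasing):
  μ^(1)=41; μ^(2)=23; μ^(3)=5; μ^(4)=-31; μ^(5)=-55

((0, 1, 0, 0); (0, 2, 2, 0); (0, 1, 1, 1); (0, 0, 0, 3); (1, 0, 0, 0))


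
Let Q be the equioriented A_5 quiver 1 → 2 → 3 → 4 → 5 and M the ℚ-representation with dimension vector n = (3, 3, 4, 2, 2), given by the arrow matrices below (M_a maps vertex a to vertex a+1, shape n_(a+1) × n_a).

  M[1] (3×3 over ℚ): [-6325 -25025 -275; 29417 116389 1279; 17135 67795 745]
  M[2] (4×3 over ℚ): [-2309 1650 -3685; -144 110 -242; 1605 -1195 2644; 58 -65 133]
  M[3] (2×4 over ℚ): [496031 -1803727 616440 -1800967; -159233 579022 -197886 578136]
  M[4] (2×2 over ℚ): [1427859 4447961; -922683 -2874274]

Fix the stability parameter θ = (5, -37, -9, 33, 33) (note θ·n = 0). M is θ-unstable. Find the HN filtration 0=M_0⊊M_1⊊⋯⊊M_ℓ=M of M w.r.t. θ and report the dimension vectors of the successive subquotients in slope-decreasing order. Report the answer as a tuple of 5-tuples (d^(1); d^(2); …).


Interval decomposition of M: I[1,1]^2, I[1,2], I[2,5]^2, I[3,3]^2.
HN type (ℓ=5): μ^(1)=33; μ^(2)=5; μ^(3)=-9; μ^(4)=-16; μ^(5)=-37

((0, 0, 0, 2, 2); (2, 0, 0, 0, 0); (0, 0, 4, 0, 0); (1, 1, 0, 0, 0); (0, 2, 0, 0, 0))


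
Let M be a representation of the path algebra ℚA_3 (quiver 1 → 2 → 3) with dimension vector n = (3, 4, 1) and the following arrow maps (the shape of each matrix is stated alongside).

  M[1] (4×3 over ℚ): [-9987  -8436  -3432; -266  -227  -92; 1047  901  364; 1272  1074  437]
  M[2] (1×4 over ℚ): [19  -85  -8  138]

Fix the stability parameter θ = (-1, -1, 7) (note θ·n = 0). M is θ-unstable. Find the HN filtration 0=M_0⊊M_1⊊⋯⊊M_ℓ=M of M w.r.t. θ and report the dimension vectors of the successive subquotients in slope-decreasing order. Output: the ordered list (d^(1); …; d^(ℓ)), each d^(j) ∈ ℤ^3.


Interval decomposition of M: I[1,2]^2, I[1,3], I[2,2].
HN type (ℓ=2): μ^(1)=7; μ^(2)=-1

((0, 0, 1); (3, 4, 0))


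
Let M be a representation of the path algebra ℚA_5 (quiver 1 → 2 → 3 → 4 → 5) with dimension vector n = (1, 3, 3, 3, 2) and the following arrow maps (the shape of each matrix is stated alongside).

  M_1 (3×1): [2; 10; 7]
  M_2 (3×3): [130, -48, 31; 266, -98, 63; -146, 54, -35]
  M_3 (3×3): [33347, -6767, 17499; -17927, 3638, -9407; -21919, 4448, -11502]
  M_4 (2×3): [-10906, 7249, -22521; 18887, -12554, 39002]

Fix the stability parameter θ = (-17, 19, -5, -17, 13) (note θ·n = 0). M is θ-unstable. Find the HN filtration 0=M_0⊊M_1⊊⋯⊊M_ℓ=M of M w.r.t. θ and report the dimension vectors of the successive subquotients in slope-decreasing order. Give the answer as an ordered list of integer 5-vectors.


Barcode: M ≅ I[1,5], I[2,2], I[2,5], I[3,4]. HN layers by μ_θ (5 steps, strictly decreasing):
  μ^(1)=19; μ^(2)=13; μ^(3)=-1; μ^(4)=-11; μ^(5)=-17

((0, 1, 0, 0, 0); (0, 0, 0, 0, 2); (0, 2, 2, 2, 0); (0, 0, 1, 1, 0); (1, 0, 0, 0, 0))
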